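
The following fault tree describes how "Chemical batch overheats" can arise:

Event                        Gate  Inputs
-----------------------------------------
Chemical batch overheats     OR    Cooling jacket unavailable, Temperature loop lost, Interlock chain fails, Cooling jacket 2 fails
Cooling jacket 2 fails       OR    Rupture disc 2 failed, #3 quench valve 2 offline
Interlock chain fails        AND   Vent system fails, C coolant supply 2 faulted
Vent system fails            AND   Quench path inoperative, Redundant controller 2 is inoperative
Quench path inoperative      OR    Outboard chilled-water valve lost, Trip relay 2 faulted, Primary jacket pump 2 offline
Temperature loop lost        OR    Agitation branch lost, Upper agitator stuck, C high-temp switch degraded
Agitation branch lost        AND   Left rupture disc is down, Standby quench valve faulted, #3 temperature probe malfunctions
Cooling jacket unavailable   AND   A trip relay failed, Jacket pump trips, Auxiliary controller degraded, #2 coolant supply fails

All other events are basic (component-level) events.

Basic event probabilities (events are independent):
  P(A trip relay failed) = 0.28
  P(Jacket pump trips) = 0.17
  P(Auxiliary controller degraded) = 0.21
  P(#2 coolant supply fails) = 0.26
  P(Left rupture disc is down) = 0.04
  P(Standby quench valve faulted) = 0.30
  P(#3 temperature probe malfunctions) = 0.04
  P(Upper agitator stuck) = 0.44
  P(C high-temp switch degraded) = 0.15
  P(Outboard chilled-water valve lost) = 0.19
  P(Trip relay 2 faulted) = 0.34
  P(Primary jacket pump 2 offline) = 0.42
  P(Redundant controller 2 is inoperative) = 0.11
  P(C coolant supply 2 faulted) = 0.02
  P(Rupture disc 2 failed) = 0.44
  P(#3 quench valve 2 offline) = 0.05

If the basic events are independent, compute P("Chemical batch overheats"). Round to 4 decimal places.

0.7479

P(Cooling jacket unavailable) [AND] = 0.28 × 0.17 × 0.21 × 0.26 = 0.002599
P(Agitation branch lost) [AND] = 0.04 × 0.30 × 0.04 = 0.000480
P(Temperature loop lost) [OR] = 1 − (1−0.000480) × (1−0.44) × (1−0.15) = 0.524228
P(Quench path inoperative) [OR] = 1 − (1−0.19) × (1−0.34) × (1−0.42) = 0.689932
P(Vent system fails) [AND] = 0.689932 × 0.11 = 0.075893
P(Interlock chain fails) [AND] = 0.075893 × 0.02 = 0.001518
P(Cooling jacket 2 fails) [OR] = 1 − (1−0.44) × (1−0.05) = 0.468000
P(Chemical batch overheats) [OR] = 1 − (1−0.002599) × (1−0.524228) × (1−0.001518) × (1−0.468000) = 0.747930
Rounded to 4 decimal places: P(Chemical batch overheats) ≈ 0.7479.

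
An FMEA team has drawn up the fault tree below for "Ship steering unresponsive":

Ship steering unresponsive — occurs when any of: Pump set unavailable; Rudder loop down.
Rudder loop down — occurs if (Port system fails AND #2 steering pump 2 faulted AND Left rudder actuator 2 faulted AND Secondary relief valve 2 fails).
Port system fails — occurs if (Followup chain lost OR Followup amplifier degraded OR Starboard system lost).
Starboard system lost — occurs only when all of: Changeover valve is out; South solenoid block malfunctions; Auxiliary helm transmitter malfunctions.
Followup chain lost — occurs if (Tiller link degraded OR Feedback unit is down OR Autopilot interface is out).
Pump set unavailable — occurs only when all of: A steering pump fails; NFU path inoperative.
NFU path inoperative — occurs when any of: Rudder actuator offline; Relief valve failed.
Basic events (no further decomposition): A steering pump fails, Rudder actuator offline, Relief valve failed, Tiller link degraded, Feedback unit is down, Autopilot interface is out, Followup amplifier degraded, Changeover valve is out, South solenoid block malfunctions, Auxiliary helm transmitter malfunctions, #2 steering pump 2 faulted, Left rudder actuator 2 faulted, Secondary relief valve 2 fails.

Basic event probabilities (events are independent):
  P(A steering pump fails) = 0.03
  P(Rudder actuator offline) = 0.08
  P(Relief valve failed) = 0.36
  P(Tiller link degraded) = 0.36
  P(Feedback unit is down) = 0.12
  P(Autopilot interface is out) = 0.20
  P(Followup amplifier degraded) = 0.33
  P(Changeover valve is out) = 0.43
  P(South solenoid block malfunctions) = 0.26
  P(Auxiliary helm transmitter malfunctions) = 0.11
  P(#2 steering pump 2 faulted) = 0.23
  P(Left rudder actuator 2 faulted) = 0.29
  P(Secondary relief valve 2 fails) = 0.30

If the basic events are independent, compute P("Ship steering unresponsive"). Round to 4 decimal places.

P(NFU path inoperative) [OR] = 1 − (1−0.08) × (1−0.36) = 0.411200
P(Pump set unavailable) [AND] = 0.03 × 0.411200 = 0.012336
P(Followup chain lost) [OR] = 1 − (1−0.36) × (1−0.12) × (1−0.20) = 0.549440
P(Starboard system lost) [AND] = 0.43 × 0.26 × 0.11 = 0.012298
P(Port system fails) [OR] = 1 − (1−0.549440) × (1−0.33) × (1−0.012298) = 0.701837
P(Rudder loop down) [AND] = 0.701837 × 0.23 × 0.29 × 0.30 = 0.014044
P(Ship steering unresponsive) [OR] = 1 − (1−0.012336) × (1−0.014044) = 0.026207
Rounded to 4 decimal places: P(Ship steering unresponsive) ≈ 0.0262.

0.0262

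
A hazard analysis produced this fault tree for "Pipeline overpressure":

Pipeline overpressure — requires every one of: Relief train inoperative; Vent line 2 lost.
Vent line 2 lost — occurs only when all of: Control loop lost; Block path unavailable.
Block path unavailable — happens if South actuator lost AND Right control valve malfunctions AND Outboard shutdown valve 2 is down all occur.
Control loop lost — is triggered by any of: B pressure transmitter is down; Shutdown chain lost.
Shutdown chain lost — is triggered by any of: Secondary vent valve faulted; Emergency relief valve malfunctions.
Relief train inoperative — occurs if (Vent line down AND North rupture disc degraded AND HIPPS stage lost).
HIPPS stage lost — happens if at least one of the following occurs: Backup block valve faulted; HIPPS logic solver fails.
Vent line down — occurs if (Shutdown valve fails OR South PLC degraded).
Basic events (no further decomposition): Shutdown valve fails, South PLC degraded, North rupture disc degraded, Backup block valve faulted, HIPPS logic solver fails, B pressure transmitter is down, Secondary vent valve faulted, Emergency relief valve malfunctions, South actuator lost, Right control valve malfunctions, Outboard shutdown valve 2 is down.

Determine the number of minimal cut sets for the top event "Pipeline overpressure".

12

Vent line down [OR]: union of children's cut sets → 2 cut set(s).
HIPPS stage lost [OR]: union of children's cut sets → 2 cut set(s).
Relief train inoperative [AND]: one cut set from each child combined → 2 × 1 × 2 = 4 cut set(s).
Shutdown chain lost [OR]: union of children's cut sets → 2 cut set(s).
Control loop lost [OR]: union of children's cut sets → 3 cut set(s).
Block path unavailable [AND]: one cut set from each child combined → 1 × 1 × 1 = 1 cut set(s).
Vent line 2 lost [AND]: one cut set from each child combined → 3 × 1 = 3 cut set(s).
Pipeline overpressure [AND]: one cut set from each child combined → 4 × 3 = 12 cut set(s).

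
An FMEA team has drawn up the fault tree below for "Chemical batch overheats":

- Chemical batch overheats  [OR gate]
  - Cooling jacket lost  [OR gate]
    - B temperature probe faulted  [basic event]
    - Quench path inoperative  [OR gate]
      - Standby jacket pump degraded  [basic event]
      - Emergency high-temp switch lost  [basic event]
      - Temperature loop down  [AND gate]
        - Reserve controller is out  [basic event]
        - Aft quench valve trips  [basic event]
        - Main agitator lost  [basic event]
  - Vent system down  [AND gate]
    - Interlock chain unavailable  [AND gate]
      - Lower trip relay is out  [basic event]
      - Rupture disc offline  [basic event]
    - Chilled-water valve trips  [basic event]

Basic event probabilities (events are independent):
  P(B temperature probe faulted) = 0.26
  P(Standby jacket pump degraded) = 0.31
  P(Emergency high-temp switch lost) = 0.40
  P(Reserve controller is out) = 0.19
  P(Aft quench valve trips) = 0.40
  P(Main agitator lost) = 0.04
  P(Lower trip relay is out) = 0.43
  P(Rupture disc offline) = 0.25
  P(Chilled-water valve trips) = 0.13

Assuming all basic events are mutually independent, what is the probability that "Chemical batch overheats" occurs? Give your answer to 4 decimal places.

0.6988

P(Temperature loop down) [AND] = 0.19 × 0.40 × 0.04 = 0.003040
P(Quench path inoperative) [OR] = 1 − (1−0.31) × (1−0.40) × (1−0.003040) = 0.587259
P(Cooling jacket lost) [OR] = 1 − (1−0.26) × (1−0.587259) = 0.694572
P(Interlock chain unavailable) [AND] = 0.43 × 0.25 = 0.107500
P(Vent system down) [AND] = 0.107500 × 0.13 = 0.013975
P(Chemical batch overheats) [OR] = 1 − (1−0.694572) × (1−0.013975) = 0.698840
Rounded to 4 decimal places: P(Chemical batch overheats) ≈ 0.6988.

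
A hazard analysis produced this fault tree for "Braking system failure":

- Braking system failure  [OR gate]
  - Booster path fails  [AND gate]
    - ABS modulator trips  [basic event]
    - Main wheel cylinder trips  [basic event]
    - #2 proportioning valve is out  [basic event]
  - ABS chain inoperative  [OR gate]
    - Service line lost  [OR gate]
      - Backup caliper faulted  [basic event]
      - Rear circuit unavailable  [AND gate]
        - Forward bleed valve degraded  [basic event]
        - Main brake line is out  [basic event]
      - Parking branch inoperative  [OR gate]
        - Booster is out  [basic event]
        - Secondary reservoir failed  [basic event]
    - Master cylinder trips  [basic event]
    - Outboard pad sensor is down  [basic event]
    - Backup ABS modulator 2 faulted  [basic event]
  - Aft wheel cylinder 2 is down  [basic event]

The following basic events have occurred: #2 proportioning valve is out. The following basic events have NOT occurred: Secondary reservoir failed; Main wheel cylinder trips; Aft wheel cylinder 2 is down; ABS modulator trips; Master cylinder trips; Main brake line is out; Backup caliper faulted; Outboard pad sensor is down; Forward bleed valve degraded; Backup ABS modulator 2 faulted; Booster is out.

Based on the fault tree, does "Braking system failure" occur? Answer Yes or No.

No

Booster path fails [AND]: ABS modulator trips=not, Main wheel cylinder trips=not, #2 proportioning valve is out=occurs → not all inputs occur → does not occur.
Rear circuit unavailable [AND]: Forward bleed valve degraded=not, Main brake line is out=not → not all inputs occur → does not occur.
Parking branch inoperative [OR]: Booster is out=not, Secondary reservoir failed=not → no input occurs → does not occur.
Service line lost [OR]: Backup caliper faulted=not, Rear circuit unavailable=not, Parking branch inoperative=not → no input occurs → does not occur.
ABS chain inoperative [OR]: Service line lost=not, Master cylinder trips=not, Outboard pad sensor is down=not, Backup ABS modulator 2 faulted=not → no input occurs → does not occur.
Braking system failure [OR]: Booster path fails=not, ABS chain inoperative=not, Aft wheel cylinder 2 is down=not → no input occurs → does not occur.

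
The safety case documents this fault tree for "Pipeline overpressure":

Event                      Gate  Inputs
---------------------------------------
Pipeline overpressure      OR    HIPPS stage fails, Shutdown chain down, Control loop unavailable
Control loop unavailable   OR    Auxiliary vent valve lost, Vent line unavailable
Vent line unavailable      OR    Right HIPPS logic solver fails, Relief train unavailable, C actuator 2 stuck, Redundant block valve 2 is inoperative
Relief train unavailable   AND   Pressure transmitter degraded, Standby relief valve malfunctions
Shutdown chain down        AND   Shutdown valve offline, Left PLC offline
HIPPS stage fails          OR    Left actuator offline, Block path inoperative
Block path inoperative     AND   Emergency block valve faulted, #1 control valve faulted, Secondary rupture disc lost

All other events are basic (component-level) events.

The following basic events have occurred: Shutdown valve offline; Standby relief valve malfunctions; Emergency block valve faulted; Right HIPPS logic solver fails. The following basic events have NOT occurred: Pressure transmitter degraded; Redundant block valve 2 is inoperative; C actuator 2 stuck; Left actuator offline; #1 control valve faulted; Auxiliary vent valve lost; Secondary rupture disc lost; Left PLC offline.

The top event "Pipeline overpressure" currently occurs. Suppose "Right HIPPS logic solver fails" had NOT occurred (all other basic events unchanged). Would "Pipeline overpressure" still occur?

No

Counterfactual: set "Right HIPPS logic solver fails" to not occurred.
Block path inoperative [AND]: Emergency block valve faulted=occurs, #1 control valve faulted=not, Secondary rupture disc lost=not → not all inputs occur → does not occur.
HIPPS stage fails [OR]: Left actuator offline=not, Block path inoperative=not → no input occurs → does not occur.
Shutdown chain down [AND]: Shutdown valve offline=occurs, Left PLC offline=not → not all inputs occur → does not occur.
Relief train unavailable [AND]: Pressure transmitter degraded=not, Standby relief valve malfunctions=occurs → not all inputs occur → does not occur.
Vent line unavailable [OR]: Right HIPPS logic solver fails=not, Relief train unavailable=not, C actuator 2 stuck=not, Redundant block valve 2 is inoperative=not → no input occurs → does not occur.
Control loop unavailable [OR]: Auxiliary vent valve lost=not, Vent line unavailable=not → no input occurs → does not occur.
Pipeline overpressure [OR]: HIPPS stage fails=not, Shutdown chain down=not, Control loop unavailable=not → no input occurs → does not occur.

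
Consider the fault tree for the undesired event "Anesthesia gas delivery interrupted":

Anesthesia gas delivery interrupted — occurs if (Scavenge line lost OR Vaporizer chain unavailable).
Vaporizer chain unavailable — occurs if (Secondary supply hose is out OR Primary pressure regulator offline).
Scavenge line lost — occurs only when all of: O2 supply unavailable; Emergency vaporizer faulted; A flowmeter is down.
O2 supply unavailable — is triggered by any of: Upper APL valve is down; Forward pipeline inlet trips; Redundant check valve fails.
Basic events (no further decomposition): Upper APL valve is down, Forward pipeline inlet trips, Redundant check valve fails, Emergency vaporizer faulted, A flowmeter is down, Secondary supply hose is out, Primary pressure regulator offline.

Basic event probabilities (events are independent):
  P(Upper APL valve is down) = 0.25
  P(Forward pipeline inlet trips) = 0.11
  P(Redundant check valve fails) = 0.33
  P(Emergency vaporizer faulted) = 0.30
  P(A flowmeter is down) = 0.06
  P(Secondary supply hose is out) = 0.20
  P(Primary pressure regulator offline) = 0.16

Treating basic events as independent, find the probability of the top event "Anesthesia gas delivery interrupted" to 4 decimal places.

0.3347

P(O2 supply unavailable) [OR] = 1 − (1−0.25) × (1−0.11) × (1−0.33) = 0.552775
P(Scavenge line lost) [AND] = 0.552775 × 0.30 × 0.06 = 0.009950
P(Vaporizer chain unavailable) [OR] = 1 − (1−0.20) × (1−0.16) = 0.328000
P(Anesthesia gas delivery interrupted) [OR] = 1 − (1−0.009950) × (1−0.328000) = 0.334686
Rounded to 4 decimal places: P(Anesthesia gas delivery interrupted) ≈ 0.3347.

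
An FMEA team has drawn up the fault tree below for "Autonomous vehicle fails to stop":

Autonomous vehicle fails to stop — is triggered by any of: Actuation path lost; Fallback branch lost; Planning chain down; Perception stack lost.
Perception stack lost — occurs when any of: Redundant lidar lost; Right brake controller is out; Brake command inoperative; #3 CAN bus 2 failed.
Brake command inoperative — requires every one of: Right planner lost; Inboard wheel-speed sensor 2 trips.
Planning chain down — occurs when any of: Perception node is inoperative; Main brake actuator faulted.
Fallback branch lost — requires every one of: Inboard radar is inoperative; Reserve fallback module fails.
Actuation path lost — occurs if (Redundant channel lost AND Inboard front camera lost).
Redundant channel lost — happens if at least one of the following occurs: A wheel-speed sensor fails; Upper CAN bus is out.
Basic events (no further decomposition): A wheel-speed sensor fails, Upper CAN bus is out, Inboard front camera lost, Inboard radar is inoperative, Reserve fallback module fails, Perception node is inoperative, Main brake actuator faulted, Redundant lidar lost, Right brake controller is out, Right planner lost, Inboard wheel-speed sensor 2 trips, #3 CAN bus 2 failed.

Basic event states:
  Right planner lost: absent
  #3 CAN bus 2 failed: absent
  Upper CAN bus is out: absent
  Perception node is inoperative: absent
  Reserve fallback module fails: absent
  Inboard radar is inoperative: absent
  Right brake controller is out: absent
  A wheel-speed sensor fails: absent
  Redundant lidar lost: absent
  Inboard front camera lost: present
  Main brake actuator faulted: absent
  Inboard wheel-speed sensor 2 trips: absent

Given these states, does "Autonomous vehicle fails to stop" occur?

No

Redundant channel lost [OR]: A wheel-speed sensor fails=not, Upper CAN bus is out=not → no input occurs → does not occur.
Actuation path lost [AND]: Redundant channel lost=not, Inboard front camera lost=occurs → not all inputs occur → does not occur.
Fallback branch lost [AND]: Inboard radar is inoperative=not, Reserve fallback module fails=not → not all inputs occur → does not occur.
Planning chain down [OR]: Perception node is inoperative=not, Main brake actuator faulted=not → no input occurs → does not occur.
Brake command inoperative [AND]: Right planner lost=not, Inboard wheel-speed sensor 2 trips=not → not all inputs occur → does not occur.
Perception stack lost [OR]: Redundant lidar lost=not, Right brake controller is out=not, Brake command inoperative=not, #3 CAN bus 2 failed=not → no input occurs → does not occur.
Autonomous vehicle fails to stop [OR]: Actuation path lost=not, Fallback branch lost=not, Planning chain down=not, Perception stack lost=not → no input occurs → does not occur.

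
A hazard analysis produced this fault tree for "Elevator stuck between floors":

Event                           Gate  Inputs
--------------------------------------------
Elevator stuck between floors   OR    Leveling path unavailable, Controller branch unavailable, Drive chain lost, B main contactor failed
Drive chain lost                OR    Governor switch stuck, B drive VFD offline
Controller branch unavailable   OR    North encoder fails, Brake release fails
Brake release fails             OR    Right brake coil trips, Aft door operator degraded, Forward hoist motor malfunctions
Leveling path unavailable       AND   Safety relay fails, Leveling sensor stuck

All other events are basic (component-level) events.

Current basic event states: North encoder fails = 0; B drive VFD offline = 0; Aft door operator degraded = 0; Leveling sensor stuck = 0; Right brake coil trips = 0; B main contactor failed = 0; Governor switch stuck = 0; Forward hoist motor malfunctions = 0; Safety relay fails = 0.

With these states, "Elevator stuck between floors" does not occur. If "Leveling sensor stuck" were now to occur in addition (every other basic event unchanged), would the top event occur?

No

Counterfactual: set "Leveling sensor stuck" to occurred.
Leveling path unavailable [AND]: Safety relay fails=not, Leveling sensor stuck=occurs → not all inputs occur → does not occur.
Brake release fails [OR]: Right brake coil trips=not, Aft door operator degraded=not, Forward hoist motor malfunctions=not → no input occurs → does not occur.
Controller branch unavailable [OR]: North encoder fails=not, Brake release fails=not → no input occurs → does not occur.
Drive chain lost [OR]: Governor switch stuck=not, B drive VFD offline=not → no input occurs → does not occur.
Elevator stuck between floors [OR]: Leveling path unavailable=not, Controller branch unavailable=not, Drive chain lost=not, B main contactor failed=not → no input occurs → does not occur.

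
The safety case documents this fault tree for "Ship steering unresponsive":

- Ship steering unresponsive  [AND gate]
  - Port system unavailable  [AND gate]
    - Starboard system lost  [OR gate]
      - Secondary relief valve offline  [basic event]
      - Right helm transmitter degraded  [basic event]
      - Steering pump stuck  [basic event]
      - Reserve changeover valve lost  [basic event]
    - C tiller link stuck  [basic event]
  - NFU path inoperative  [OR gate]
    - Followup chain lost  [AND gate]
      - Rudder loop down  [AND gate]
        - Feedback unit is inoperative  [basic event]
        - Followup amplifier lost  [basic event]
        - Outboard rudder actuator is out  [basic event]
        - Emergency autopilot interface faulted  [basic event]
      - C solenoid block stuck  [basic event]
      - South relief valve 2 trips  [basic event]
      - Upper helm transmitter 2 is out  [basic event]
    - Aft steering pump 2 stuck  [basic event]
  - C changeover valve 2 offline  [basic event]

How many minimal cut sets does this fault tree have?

8

Starboard system lost [OR]: union of children's cut sets → 4 cut set(s).
Port system unavailable [AND]: one cut set from each child combined → 4 × 1 = 4 cut set(s).
Rudder loop down [AND]: one cut set from each child combined → 1 × 1 × 1 × 1 = 1 cut set(s).
Followup chain lost [AND]: one cut set from each child combined → 1 × 1 × 1 × 1 = 1 cut set(s).
NFU path inoperative [OR]: union of children's cut sets → 2 cut set(s).
Ship steering unresponsive [AND]: one cut set from each child combined → 4 × 2 × 1 = 8 cut set(s).
Minimal cut sets: {C changeover valve 2 offline, C solenoid block stuck, C tiller link stuck, Emergency autopilot interface faulted, Feedback unit is inoperative, Followup amplifier lost, Outboard rudder actuator is out, Secondary relief valve offline, South relief valve 2 trips, Upper helm transmitter 2 is out}; {Aft steering pump 2 stuck, C changeover valve 2 offline, C tiller link stuck, Secondary relief valve offline}; {C changeover valve 2 offline, C solenoid block stuck, C tiller link stuck, Emergency autopilot interface faulted, Feedback unit is inoperative, Followup amplifier lost, Outboard rudder actuator is out, Right helm transmitter degraded, South relief valve 2 trips, Upper helm transmitter 2 is out}; {Aft steering pump 2 stuck, C changeover valve 2 offline, C tiller link stuck, Right helm transmitter degraded}; {C changeover valve 2 offline, C solenoid block stuck, C tiller link stuck, Emergency autopilot interface faulted, Feedback unit is inoperative, Followup amplifier lost, Outboard rudder actuator is out, South relief valve 2 trips, Steering pump stuck, Upper helm transmitter 2 is out}; {Aft steering pump 2 stuck, C changeover valve 2 offline, C tiller link stuck, Steering pump stuck}; {C changeover valve 2 offline, C solenoid block stuck, C tiller link stuck, Emergency autopilot interface faulted, Feedback unit is inoperative, Followup amplifier lost, Outboard rudder actuator is out, Reserve changeover valve lost, South relief valve 2 trips, Upper helm transmitter 2 is out}; {Aft steering pump 2 stuck, C changeover valve 2 offline, C tiller link stuck, Reserve changeover valve lost}.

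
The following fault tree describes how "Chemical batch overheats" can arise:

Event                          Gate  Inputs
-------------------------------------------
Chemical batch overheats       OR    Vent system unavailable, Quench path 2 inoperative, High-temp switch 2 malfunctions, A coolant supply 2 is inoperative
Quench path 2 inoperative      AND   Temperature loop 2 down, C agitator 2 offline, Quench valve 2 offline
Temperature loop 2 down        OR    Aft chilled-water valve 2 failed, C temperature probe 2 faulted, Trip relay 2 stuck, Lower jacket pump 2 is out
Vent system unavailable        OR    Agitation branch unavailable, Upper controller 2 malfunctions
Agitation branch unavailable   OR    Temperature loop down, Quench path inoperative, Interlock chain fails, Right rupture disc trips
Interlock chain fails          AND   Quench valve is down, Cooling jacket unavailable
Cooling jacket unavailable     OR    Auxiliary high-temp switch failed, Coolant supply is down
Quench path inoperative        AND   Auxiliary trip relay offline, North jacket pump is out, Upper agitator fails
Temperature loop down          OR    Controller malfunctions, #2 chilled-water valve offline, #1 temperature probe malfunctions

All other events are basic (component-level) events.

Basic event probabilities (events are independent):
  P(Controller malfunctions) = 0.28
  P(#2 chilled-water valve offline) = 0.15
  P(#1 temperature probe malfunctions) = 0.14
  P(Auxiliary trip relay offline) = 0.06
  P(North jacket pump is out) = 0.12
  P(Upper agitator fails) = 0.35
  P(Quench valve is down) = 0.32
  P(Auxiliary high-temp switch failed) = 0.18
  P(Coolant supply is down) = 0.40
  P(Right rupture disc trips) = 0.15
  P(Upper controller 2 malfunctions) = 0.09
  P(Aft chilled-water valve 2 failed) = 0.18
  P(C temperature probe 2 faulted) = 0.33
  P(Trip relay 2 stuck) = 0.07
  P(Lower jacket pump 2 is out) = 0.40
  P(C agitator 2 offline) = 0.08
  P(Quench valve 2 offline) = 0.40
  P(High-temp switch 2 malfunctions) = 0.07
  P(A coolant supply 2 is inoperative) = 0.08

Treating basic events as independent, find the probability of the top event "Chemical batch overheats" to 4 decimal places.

P(Temperature loop down) [OR] = 1 − (1−0.28) × (1−0.15) × (1−0.14) = 0.473680
P(Quench path inoperative) [AND] = 0.06 × 0.12 × 0.35 = 0.002520
P(Cooling jacket unavailable) [OR] = 1 − (1−0.18) × (1−0.40) = 0.508000
P(Interlock chain fails) [AND] = 0.32 × 0.508000 = 0.162560
P(Agitation branch unavailable) [OR] = 1 − (1−0.473680) × (1−0.002520) × (1−0.162560) × (1−0.15) = 0.626297
P(Vent system unavailable) [OR] = 1 − (1−0.626297) × (1−0.09) = 0.659930
P(Temperature loop 2 down) [OR] = 1 − (1−0.18) × (1−0.33) × (1−0.07) × (1−0.40) = 0.693435
P(Quench path 2 inoperative) [AND] = 0.693435 × 0.08 × 0.40 = 0.022190
P(Chemical batch overheats) [OR] = 1 − (1−0.659930) × (1−0.022190) × (1−0.07) × (1−0.08) = 0.715493
Rounded to 4 decimal places: P(Chemical batch overheats) ≈ 0.7155.

0.7155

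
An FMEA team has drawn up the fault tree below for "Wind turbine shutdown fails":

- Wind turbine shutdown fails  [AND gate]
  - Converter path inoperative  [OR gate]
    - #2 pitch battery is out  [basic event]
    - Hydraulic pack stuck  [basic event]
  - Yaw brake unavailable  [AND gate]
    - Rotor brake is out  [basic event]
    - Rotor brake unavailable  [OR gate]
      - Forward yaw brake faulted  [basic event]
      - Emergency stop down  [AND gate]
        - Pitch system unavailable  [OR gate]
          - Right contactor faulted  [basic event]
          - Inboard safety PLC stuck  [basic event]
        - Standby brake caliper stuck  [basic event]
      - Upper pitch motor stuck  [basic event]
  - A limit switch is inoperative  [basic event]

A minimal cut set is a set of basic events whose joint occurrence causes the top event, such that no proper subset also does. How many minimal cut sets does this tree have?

Converter path inoperative [OR]: union of children's cut sets → 2 cut set(s).
Pitch system unavailable [OR]: union of children's cut sets → 2 cut set(s).
Emergency stop down [AND]: one cut set from each child combined → 2 × 1 = 2 cut set(s).
Rotor brake unavailable [OR]: union of children's cut sets → 4 cut set(s).
Yaw brake unavailable [AND]: one cut set from each child combined → 1 × 4 = 4 cut set(s).
Wind turbine shutdown fails [AND]: one cut set from each child combined → 2 × 4 × 1 = 8 cut set(s).
Minimal cut sets: {#2 pitch battery is out, A limit switch is inoperative, Forward yaw brake faulted, Rotor brake is out}; {#2 pitch battery is out, A limit switch is inoperative, Right contactor faulted, Rotor brake is out, Standby brake caliper stuck}; {#2 pitch battery is out, A limit switch is inoperative, Inboard safety PLC stuck, Rotor brake is out, Standby brake caliper stuck}; {#2 pitch battery is out, A limit switch is inoperative, Rotor brake is out, Upper pitch motor stuck}; {A limit switch is inoperative, Forward yaw brake faulted, Hydraulic pack stuck, Rotor brake is out}; {A limit switch is inoperative, Hydraulic pack stuck, Right contactor faulted, Rotor brake is out, Standby brake caliper stuck}; {A limit switch is inoperative, Hydraulic pack stuck, Inboard safety PLC stuck, Rotor brake is out, Standby brake caliper stuck}; {A limit switch is inoperative, Hydraulic pack stuck, Rotor brake is out, Upper pitch motor stuck}.

8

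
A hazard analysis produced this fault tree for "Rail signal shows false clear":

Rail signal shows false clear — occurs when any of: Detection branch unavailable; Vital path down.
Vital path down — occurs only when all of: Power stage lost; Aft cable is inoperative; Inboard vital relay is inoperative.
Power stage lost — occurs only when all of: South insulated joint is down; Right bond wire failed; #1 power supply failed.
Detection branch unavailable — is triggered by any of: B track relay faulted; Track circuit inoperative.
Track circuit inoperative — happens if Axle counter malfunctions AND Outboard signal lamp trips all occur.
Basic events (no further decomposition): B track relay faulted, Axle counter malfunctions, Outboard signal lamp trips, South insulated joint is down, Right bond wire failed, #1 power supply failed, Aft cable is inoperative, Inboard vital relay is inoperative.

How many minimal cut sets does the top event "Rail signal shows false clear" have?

3

Track circuit inoperative [AND]: one cut set from each child combined → 1 × 1 = 1 cut set(s).
Detection branch unavailable [OR]: union of children's cut sets → 2 cut set(s).
Power stage lost [AND]: one cut set from each child combined → 1 × 1 × 1 = 1 cut set(s).
Vital path down [AND]: one cut set from each child combined → 1 × 1 × 1 = 1 cut set(s).
Rail signal shows false clear [OR]: union of children's cut sets → 3 cut set(s).
Minimal cut sets: {B track relay faulted}; {Axle counter malfunctions, Outboard signal lamp trips}; {#1 power supply failed, Aft cable is inoperative, Inboard vital relay is inoperative, Right bond wire failed, South insulated joint is down}.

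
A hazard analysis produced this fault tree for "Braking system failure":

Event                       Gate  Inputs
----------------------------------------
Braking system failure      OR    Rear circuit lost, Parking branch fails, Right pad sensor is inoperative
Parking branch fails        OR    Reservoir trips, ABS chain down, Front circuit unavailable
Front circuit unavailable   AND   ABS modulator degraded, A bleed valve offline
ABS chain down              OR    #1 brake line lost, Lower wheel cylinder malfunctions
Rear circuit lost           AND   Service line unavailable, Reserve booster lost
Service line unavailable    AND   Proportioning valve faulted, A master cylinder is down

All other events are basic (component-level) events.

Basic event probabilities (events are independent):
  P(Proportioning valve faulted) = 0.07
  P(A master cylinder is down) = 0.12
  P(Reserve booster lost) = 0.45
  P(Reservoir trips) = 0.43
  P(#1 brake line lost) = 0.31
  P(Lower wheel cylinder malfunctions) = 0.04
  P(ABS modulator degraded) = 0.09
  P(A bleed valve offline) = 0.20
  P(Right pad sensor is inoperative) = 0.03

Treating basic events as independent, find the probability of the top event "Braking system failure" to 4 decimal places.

0.6417

P(Service line unavailable) [AND] = 0.07 × 0.12 = 0.008400
P(Rear circuit lost) [AND] = 0.008400 × 0.45 = 0.003780
P(ABS chain down) [OR] = 1 − (1−0.31) × (1−0.04) = 0.337600
P(Front circuit unavailable) [AND] = 0.09 × 0.20 = 0.018000
P(Parking branch fails) [OR] = 1 − (1−0.43) × (1−0.337600) × (1−0.018000) = 0.629228
P(Braking system failure) [OR] = 1 − (1−0.003780) × (1−0.629228) × (1−0.03) = 0.641711
Rounded to 4 decimal places: P(Braking system failure) ≈ 0.6417.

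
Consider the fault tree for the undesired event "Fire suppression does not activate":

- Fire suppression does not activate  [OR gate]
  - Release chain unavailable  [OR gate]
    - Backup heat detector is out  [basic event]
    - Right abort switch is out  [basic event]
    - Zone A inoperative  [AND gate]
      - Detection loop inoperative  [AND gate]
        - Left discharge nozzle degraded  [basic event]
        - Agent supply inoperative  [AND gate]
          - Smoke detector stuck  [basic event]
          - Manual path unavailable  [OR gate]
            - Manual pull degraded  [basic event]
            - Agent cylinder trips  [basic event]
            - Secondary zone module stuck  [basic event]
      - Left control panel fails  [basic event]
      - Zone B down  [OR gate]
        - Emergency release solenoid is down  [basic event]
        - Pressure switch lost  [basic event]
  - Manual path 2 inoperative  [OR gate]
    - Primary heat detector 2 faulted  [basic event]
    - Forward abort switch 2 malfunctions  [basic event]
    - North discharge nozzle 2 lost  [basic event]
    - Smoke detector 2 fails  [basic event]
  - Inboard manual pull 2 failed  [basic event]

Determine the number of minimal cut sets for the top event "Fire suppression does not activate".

13

Manual path unavailable [OR]: union of children's cut sets → 3 cut set(s).
Agent supply inoperative [AND]: one cut set from each child combined → 1 × 3 = 3 cut set(s).
Detection loop inoperative [AND]: one cut set from each child combined → 1 × 3 = 3 cut set(s).
Zone B down [OR]: union of children's cut sets → 2 cut set(s).
Zone A inoperative [AND]: one cut set from each child combined → 3 × 1 × 2 = 6 cut set(s).
Release chain unavailable [OR]: union of children's cut sets → 8 cut set(s).
Manual path 2 inoperative [OR]: union of children's cut sets → 4 cut set(s).
Fire suppression does not activate [OR]: union of children's cut sets → 13 cut set(s).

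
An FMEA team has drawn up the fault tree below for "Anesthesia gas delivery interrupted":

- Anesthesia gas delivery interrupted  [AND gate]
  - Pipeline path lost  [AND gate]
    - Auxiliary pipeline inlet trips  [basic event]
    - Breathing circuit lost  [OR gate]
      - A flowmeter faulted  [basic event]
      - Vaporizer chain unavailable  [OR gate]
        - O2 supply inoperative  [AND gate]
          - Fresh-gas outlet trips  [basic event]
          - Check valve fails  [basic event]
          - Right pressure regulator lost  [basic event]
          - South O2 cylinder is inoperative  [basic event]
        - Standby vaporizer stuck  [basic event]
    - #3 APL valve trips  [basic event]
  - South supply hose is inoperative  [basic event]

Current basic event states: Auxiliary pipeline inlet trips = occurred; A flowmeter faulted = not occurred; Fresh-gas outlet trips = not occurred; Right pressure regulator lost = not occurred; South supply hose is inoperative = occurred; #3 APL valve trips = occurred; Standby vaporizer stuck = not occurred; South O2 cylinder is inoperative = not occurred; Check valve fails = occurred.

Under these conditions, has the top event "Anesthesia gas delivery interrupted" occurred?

O2 supply inoperative [AND]: Fresh-gas outlet trips=not, Check valve fails=occurs, Right pressure regulator lost=not, South O2 cylinder is inoperative=not → not all inputs occur → does not occur.
Vaporizer chain unavailable [OR]: O2 supply inoperative=not, Standby vaporizer stuck=not → no input occurs → does not occur.
Breathing circuit lost [OR]: A flowmeter faulted=not, Vaporizer chain unavailable=not → no input occurs → does not occur.
Pipeline path lost [AND]: Auxiliary pipeline inlet trips=occurs, Breathing circuit lost=not, #3 APL valve trips=occurs → not all inputs occur → does not occur.
Anesthesia gas delivery interrupted [AND]: Pipeline path lost=not, South supply hose is inoperative=occurs → not all inputs occur → does not occur.

No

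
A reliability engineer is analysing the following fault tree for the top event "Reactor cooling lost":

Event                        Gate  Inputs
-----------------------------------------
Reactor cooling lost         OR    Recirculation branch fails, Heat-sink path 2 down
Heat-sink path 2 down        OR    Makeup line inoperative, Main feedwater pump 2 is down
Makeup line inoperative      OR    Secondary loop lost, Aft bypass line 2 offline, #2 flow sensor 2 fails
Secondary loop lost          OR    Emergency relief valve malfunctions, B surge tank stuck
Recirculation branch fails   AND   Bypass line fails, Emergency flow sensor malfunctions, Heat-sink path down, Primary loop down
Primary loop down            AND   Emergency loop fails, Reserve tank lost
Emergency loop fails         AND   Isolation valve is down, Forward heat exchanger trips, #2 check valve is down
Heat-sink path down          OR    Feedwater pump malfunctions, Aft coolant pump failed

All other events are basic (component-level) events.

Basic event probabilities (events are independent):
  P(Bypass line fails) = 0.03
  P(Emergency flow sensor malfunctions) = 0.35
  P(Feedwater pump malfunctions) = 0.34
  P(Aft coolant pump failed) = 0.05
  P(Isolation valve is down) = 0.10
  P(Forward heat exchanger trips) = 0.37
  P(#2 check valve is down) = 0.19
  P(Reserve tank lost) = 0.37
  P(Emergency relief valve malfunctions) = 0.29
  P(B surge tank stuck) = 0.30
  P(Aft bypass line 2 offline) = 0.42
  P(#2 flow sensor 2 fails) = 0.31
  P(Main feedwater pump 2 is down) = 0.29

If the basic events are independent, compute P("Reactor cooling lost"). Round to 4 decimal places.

P(Heat-sink path down) [OR] = 1 − (1−0.34) × (1−0.05) = 0.373000
P(Emergency loop fails) [AND] = 0.10 × 0.37 × 0.19 = 0.007030
P(Primary loop down) [AND] = 0.007030 × 0.37 = 0.002601
P(Recirculation branch fails) [AND] = 0.03 × 0.35 × 0.373000 × 0.002601 = 0.000010
P(Secondary loop lost) [OR] = 1 − (1−0.29) × (1−0.30) = 0.503000
P(Makeup line inoperative) [OR] = 1 − (1−0.503000) × (1−0.42) × (1−0.31) = 0.801101
P(Heat-sink path 2 down) [OR] = 1 − (1−0.801101) × (1−0.29) = 0.858782
P(Reactor cooling lost) [OR] = 1 − (1−0.000010) × (1−0.858782) = 0.858783
Rounded to 4 decimal places: P(Reactor cooling lost) ≈ 0.8588.

0.8588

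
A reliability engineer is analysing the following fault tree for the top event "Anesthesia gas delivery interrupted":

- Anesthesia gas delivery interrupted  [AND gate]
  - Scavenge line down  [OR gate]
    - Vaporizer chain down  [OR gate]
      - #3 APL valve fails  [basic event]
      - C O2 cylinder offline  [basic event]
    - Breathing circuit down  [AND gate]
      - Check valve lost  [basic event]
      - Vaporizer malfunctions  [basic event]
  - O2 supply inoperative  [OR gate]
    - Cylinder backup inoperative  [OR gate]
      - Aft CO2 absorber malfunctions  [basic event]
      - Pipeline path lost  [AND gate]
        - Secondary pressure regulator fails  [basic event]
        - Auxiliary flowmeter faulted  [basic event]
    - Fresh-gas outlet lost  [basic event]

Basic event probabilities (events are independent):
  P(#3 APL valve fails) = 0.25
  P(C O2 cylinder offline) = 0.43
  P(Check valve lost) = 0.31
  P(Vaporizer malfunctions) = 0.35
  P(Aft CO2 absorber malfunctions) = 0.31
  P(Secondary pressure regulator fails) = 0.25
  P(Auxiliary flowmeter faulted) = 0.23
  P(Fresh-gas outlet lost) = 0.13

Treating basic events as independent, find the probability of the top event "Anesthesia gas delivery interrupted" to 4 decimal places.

P(Vaporizer chain down) [OR] = 1 − (1−0.25) × (1−0.43) = 0.572500
P(Breathing circuit down) [AND] = 0.31 × 0.35 = 0.108500
P(Scavenge line down) [OR] = 1 − (1−0.572500) × (1−0.108500) = 0.618884
P(Pipeline path lost) [AND] = 0.25 × 0.23 = 0.057500
P(Cylinder backup inoperative) [OR] = 1 − (1−0.31) × (1−0.057500) = 0.349675
P(O2 supply inoperative) [OR] = 1 − (1−0.349675) × (1−0.13) = 0.434217
P(Anesthesia gas delivery interrupted) [AND] = 0.618884 × 0.434217 = 0.268730
Rounded to 4 decimal places: P(Anesthesia gas delivery interrupted) ≈ 0.2687.

0.2687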